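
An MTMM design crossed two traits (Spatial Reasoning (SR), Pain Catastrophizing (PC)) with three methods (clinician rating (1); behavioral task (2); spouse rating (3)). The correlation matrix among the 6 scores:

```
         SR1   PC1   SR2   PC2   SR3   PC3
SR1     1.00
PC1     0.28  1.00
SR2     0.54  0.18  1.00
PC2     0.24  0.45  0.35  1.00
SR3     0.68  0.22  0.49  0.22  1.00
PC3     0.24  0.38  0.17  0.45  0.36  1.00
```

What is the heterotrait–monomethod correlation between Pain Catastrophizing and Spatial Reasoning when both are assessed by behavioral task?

Different traits, same method: r(PC2, SR2) = 0.35.

0.35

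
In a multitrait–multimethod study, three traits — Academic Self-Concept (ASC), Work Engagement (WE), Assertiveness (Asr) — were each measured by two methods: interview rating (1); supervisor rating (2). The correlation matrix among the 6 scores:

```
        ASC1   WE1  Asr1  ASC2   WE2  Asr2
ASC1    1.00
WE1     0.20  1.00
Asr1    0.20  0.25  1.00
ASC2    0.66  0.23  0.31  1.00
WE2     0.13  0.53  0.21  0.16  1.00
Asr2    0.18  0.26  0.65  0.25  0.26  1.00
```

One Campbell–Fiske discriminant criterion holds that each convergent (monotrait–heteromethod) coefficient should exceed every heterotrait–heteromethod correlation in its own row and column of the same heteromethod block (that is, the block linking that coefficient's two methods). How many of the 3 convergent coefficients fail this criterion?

0

Each convergent coefficient versus the relevant comparison correlations:
ASC (methods 1·2): 0.66 vs {0.13, 0.23, 0.18, 0.31} → pass.
WE (methods 1·2): 0.53 vs {0.23, 0.13, 0.26, 0.21} → pass.
Asr (methods 1·2): 0.65 vs {0.31, 0.18, 0.21, 0.26} → pass.
0 of 3 fail.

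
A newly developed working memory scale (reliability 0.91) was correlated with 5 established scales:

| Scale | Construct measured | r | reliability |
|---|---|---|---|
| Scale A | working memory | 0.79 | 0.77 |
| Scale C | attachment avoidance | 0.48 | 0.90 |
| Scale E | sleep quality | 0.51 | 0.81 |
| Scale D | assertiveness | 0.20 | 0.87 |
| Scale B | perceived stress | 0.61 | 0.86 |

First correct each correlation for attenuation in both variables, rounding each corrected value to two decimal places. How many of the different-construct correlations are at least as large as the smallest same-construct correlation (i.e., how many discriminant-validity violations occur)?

0

Disattenuated r (r / √(r_scale · r_new)):
  Scale A (conv): 0.79 / √(0.77·0.91) = 0.94
  Scale C (disc): 0.48 / √(0.90·0.91) = 0.53
  Scale E (disc): 0.51 / √(0.81·0.91) = 0.59
  Scale D (disc): 0.20 / √(0.87·0.91) = 0.22
  Scale B (disc): 0.61 / √(0.86·0.91) = 0.69
Smallest convergent = 0.94. Discriminant values: 0.53, 0.59, 0.22, 0.69; count ≥ 0.94 → 0.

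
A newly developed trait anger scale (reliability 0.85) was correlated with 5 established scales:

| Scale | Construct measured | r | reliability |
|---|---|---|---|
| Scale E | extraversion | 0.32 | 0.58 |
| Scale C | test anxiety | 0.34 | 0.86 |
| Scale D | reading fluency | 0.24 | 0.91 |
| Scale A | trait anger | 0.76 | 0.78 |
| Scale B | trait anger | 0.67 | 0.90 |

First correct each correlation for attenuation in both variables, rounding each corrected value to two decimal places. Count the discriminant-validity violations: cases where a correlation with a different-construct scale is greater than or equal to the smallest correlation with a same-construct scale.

0

Disattenuated r (r / √(r_scale · r_new)):
  Scale E (disc): 0.32 / √(0.58·0.85) = 0.46
  Scale C (disc): 0.34 / √(0.86·0.85) = 0.40
  Scale D (disc): 0.24 / √(0.91·0.85) = 0.27
  Scale A (conv): 0.76 / √(0.78·0.85) = 0.93
  Scale B (conv): 0.67 / √(0.90·0.85) = 0.77
Smallest convergent = 0.77. Discriminant values: 0.46, 0.40, 0.27; count ≥ 0.77 → 0.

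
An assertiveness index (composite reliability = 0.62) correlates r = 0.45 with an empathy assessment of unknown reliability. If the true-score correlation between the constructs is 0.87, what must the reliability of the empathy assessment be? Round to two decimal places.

0.43

r_true = r_obs / √(r_xx · r_yy) ⇒ 0.87 = 0.45 / √(0.62 · r_yy).
√(0.62 · r_yy) = 0.45 / 0.87 = 0.5172; 0.62 · r_yy = 0.2675; r_yy = 0.2675 / 0.62 ≈ 0.43.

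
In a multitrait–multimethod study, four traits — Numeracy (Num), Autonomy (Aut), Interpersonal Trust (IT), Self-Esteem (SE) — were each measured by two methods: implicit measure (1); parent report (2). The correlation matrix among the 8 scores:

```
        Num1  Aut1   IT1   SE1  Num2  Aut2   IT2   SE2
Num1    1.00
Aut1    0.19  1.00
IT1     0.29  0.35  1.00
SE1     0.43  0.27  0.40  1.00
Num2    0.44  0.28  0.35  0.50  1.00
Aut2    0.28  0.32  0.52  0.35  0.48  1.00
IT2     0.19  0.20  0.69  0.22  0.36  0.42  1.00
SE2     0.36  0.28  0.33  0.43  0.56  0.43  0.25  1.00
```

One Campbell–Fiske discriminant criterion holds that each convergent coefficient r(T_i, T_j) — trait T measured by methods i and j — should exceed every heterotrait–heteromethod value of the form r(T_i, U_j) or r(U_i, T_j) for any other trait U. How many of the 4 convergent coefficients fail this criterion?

3

Convergent coefficients and their comparison sets:
Num (methods 1·2): 0.44 vs {0.28, 0.28, 0.19, 0.35, 0.36, 0.50} → fail.
Aut (methods 1·2): 0.32 vs {0.28, 0.28, 0.20, 0.52, 0.28, 0.35} → fail.
IT (methods 1·2): 0.69 vs {0.35, 0.19, 0.52, 0.20, 0.33, 0.22} → pass.
SE (methods 1·2): 0.43 vs {0.50, 0.36, 0.35, 0.28, 0.22, 0.33} → fail.
3 of 4 fail.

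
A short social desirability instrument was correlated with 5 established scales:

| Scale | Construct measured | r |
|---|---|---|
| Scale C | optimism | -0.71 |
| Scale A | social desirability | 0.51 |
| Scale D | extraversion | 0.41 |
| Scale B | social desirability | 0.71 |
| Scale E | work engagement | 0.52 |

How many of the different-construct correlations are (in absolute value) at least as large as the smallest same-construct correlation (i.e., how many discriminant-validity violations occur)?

2

Convergent (same construct = social desirability): Scale A, Scale B.
Smallest convergent = 0.51. Discriminant |r|: 0.71, 0.41, 0.52; count ≥ 0.51 → 2.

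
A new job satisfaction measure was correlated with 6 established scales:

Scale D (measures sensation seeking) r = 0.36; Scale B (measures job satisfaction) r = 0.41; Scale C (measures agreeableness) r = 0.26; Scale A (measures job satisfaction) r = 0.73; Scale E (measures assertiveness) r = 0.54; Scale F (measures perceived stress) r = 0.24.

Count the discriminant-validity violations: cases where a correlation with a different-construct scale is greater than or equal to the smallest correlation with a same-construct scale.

1

Convergent (same construct = job satisfaction): Scale B, Scale A.
Smallest convergent = 0.41. Discriminant values: 0.36, 0.26, 0.54, 0.24; count ≥ 0.41 → 1.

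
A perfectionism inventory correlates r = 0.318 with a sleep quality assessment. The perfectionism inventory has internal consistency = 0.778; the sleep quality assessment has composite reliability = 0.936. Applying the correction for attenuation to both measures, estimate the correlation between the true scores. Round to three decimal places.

0.373

r_true = r_obs / √(r_xx · r_yy) = 0.318 / √(0.778 × 0.936) = 0.318 / √0.728208 = 0.318 / 0.8534 ≈ 0.373.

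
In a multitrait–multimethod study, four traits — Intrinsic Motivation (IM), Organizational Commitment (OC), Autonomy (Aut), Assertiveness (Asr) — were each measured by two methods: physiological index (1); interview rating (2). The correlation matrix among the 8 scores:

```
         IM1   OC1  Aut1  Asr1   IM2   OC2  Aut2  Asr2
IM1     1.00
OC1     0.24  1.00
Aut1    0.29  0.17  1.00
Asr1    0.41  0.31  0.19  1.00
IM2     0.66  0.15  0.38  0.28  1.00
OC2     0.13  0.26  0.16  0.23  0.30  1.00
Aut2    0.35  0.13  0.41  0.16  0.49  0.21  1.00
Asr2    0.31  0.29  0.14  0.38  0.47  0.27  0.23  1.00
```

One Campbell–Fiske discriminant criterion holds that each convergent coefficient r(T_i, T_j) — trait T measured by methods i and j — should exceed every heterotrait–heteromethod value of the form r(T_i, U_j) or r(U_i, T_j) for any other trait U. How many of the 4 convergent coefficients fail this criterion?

1

Checking each validity diagonal entry against its comparison values:
IM (methods 1·2): 0.66 vs {0.13, 0.15, 0.35, 0.38, 0.31, 0.28} → pass.
OC (methods 1·2): 0.26 vs {0.15, 0.13, 0.13, 0.16, 0.29, 0.23} → fail.
Aut (methods 1·2): 0.41 vs {0.38, 0.35, 0.16, 0.13, 0.14, 0.16} → pass.
Asr (methods 1·2): 0.38 vs {0.28, 0.31, 0.23, 0.29, 0.16, 0.14} → pass.
1 of 4 fail.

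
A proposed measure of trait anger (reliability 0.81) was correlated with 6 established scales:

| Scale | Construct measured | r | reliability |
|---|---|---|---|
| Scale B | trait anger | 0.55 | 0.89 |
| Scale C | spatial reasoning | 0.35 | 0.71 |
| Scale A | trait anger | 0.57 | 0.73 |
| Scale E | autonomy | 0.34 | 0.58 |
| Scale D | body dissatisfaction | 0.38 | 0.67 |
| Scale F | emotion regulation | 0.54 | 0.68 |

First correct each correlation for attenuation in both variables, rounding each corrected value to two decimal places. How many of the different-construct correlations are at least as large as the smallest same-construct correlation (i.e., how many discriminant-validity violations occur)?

Disattenuated r (r / √(r_scale · r_new)):
  Scale B (conv): 0.55 / √(0.89·0.81) = 0.65
  Scale C (disc): 0.35 / √(0.71·0.81) = 0.46
  Scale A (conv): 0.57 / √(0.73·0.81) = 0.74
  Scale E (disc): 0.34 / √(0.58·0.81) = 0.50
  Scale D (disc): 0.38 / √(0.67·0.81) = 0.52
  Scale F (disc): 0.54 / √(0.68·0.81) = 0.73
Smallest convergent = 0.65. Discriminant values: 0.46, 0.50, 0.52, 0.73; count ≥ 0.65 → 1.

1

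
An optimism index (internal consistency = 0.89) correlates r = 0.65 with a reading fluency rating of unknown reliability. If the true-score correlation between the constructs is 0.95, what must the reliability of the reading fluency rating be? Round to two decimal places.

0.53

r_true = r_obs / √(r_xx · r_yy) ⇒ 0.95 = 0.65 / √(0.89 · r_yy).
√(0.89 · r_yy) = 0.65 / 0.95 = 0.6842; 0.89 · r_yy = 0.4681; r_yy = 0.4681 / 0.89 ≈ 0.53.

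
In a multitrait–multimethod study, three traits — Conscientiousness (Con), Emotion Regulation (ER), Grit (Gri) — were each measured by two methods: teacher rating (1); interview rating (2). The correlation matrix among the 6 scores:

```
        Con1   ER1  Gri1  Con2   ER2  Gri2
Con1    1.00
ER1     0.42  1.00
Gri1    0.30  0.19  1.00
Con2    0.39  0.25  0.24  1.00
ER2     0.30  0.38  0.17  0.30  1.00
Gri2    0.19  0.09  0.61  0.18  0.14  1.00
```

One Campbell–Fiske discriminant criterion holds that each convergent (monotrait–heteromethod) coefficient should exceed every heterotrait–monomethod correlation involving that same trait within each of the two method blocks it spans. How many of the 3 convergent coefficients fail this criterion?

2

Checking each validity diagonal entry against its comparison values:
Con (methods 1·2): 0.39 vs {0.42, 0.30, 0.30, 0.18} → fail.
ER (methods 1·2): 0.38 vs {0.42, 0.30, 0.19, 0.14} → fail.
Gri (methods 1·2): 0.61 vs {0.30, 0.18, 0.19, 0.14} → pass.
2 of 3 fail.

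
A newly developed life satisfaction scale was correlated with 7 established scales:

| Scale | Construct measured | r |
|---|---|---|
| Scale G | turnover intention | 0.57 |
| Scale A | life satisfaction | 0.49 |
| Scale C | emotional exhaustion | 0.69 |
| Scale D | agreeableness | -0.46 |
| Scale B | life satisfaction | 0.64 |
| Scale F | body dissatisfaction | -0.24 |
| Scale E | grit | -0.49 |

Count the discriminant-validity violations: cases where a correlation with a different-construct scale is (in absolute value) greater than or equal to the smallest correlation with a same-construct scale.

3

Convergent (same construct = life satisfaction): Scale A, Scale B.
Smallest convergent = 0.49. Discriminant |r|: 0.57, 0.69, 0.46, 0.24, 0.49; count ≥ 0.49 → 3.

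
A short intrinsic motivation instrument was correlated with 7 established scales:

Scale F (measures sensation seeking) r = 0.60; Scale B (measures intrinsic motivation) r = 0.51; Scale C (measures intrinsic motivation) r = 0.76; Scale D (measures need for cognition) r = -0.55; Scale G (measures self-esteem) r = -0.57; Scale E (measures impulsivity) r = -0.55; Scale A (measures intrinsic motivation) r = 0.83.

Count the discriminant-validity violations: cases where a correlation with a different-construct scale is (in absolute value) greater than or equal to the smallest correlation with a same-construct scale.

4

Convergent (same construct = intrinsic motivation): Scale B, Scale C, Scale A.
Smallest convergent = 0.51. Discriminant |r|: 0.60, 0.55, 0.57, 0.55; count ≥ 0.51 → 4.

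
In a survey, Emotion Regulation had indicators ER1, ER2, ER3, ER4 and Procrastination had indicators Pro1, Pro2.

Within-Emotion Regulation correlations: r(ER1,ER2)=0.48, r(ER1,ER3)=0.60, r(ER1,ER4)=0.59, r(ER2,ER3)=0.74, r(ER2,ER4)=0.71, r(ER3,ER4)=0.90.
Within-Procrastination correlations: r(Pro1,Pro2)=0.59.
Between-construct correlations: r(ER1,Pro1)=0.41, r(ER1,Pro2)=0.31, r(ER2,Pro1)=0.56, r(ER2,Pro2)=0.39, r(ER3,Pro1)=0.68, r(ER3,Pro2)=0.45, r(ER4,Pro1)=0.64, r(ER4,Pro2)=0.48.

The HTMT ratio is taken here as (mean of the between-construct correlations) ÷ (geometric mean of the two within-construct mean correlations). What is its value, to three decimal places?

Between-construct mean = 3.92/8 = 0.4900.
Mean within-ER = 4.02/6 = 0.6700; mean within-Pro = 0.59/1 = 0.5900.
Geometric mean = √(0.6700 × 0.5900) = 0.6287.
HTMT = 0.4900 / 0.6287 = 0.779.

0.779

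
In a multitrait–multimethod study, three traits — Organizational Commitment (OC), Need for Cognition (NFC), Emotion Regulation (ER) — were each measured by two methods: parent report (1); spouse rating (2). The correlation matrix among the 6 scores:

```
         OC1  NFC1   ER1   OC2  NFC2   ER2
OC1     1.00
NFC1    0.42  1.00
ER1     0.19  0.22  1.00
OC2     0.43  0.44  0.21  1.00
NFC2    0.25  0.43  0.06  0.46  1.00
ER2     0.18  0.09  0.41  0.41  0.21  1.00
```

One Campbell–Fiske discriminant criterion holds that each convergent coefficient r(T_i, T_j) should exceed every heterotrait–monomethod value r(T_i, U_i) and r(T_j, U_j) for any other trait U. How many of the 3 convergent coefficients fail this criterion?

3

Convergent coefficients and their comparison sets:
OC (methods 1·2): 0.43 vs {0.42, 0.46, 0.19, 0.41} → fail.
NFC (methods 1·2): 0.43 vs {0.42, 0.46, 0.22, 0.21} → fail.
ER (methods 1·2): 0.41 vs {0.19, 0.41, 0.22, 0.21} → fail.
3 of 3 fail.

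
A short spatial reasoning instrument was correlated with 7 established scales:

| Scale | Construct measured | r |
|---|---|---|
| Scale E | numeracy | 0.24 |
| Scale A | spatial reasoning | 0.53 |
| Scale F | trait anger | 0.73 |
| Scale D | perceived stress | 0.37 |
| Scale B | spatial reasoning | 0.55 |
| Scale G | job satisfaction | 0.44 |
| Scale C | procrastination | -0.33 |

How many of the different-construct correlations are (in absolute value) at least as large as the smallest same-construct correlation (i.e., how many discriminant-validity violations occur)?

Convergent (same construct = spatial reasoning): Scale A, Scale B.
Smallest convergent = 0.53. Discriminant |r|: 0.24, 0.73, 0.37, 0.44, 0.33; count ≥ 0.53 → 1.

1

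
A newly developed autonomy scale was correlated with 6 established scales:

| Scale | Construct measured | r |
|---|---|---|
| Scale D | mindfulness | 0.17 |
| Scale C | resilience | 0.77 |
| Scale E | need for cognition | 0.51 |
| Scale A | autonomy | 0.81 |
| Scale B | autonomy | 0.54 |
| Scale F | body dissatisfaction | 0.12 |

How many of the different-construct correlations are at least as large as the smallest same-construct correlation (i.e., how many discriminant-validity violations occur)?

1

Convergent (same construct = autonomy): Scale A, Scale B.
Smallest convergent = 0.54. Discriminant values: 0.17, 0.77, 0.51, 0.12; count ≥ 0.54 → 1.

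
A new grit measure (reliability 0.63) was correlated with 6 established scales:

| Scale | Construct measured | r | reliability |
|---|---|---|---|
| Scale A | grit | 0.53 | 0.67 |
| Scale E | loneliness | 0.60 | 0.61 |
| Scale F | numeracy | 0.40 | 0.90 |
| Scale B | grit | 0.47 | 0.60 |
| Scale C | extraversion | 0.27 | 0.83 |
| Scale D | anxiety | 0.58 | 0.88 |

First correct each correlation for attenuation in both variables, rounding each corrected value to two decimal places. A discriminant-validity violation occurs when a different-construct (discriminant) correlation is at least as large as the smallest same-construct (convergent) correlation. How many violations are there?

Disattenuated r (r / √(r_scale · r_new)):
  Scale A (conv): 0.53 / √(0.67·0.63) = 0.82
  Scale E (disc): 0.60 / √(0.61·0.63) = 0.97
  Scale F (disc): 0.40 / √(0.90·0.63) = 0.53
  Scale B (conv): 0.47 / √(0.60·0.63) = 0.76
  Scale C (disc): 0.27 / √(0.83·0.63) = 0.37
  Scale D (disc): 0.58 / √(0.88·0.63) = 0.78
Smallest convergent = 0.76. Discriminant values: 0.97, 0.53, 0.37, 0.78; count ≥ 0.76 → 2.

2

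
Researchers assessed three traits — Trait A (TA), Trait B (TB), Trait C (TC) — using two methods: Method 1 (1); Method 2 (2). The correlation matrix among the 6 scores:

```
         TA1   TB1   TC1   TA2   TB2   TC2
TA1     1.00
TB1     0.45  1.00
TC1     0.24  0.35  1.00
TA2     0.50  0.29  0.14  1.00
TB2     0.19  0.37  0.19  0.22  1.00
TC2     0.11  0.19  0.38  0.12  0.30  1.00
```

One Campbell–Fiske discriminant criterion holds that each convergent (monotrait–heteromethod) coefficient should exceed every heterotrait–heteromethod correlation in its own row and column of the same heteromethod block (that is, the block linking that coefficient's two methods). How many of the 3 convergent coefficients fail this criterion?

0

Checking each validity diagonal entry against its comparison values:
TA (methods 1·2): 0.50 vs {0.19, 0.29, 0.11, 0.14} → pass.
TB (methods 1·2): 0.37 vs {0.29, 0.19, 0.19, 0.19} → pass.
TC (methods 1·2): 0.38 vs {0.14, 0.11, 0.19, 0.19} → pass.
0 of 3 fail.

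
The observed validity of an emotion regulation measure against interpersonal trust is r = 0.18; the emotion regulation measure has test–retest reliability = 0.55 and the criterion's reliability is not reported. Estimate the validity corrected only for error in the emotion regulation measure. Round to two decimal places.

0.24

Single correction: r_c = r_obs / √r_xx = 0.18 / √0.55 = 0.18 / 0.7416 ≈ 0.24.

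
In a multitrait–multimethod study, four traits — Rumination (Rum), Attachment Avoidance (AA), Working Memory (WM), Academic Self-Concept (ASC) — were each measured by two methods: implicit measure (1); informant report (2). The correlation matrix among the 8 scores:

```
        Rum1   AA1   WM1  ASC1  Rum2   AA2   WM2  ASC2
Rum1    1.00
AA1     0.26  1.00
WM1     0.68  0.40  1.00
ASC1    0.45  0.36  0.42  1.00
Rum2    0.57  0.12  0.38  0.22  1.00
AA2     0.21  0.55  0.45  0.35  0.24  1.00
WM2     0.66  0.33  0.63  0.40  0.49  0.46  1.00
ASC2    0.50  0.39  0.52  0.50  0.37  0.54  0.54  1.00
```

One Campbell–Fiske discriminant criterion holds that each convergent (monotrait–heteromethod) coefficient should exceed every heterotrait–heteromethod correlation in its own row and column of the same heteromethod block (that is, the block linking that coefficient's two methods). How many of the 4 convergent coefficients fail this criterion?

3

Checking each validity diagonal entry against its comparison values:
Rum (methods 1·2): 0.57 vs {0.21, 0.12, 0.66, 0.38, 0.50, 0.22} → fail.
AA (methods 1·2): 0.55 vs {0.12, 0.21, 0.33, 0.45, 0.39, 0.35} → pass.
WM (methods 1·2): 0.63 vs {0.38, 0.66, 0.45, 0.33, 0.52, 0.40} → fail.
ASC (methods 1·2): 0.50 vs {0.22, 0.50, 0.35, 0.39, 0.40, 0.52} → fail.
3 of 4 fail.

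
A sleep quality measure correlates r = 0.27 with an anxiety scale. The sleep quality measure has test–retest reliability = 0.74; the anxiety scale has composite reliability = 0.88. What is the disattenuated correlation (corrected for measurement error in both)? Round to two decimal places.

0.33

r_true = r_obs / √(r_xx · r_yy) = 0.27 / √(0.74 × 0.88) = 0.27 / √0.6512 = 0.27 / 0.8070 ≈ 0.33.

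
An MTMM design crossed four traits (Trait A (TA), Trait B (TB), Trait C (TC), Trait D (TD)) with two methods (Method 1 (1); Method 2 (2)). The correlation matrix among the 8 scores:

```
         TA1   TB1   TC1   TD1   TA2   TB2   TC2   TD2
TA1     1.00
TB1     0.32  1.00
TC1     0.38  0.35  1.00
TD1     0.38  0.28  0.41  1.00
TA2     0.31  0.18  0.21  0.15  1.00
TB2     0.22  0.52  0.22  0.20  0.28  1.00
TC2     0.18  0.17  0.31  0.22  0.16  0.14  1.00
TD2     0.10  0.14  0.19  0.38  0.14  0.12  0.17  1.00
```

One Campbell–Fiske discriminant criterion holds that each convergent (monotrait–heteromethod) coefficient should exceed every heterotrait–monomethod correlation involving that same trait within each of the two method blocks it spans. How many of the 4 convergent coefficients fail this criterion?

3

Convergent coefficients and their comparison sets:
TA (methods 1·2): 0.31 vs {0.32, 0.28, 0.38, 0.16, 0.38, 0.14} → fail.
TB (methods 1·2): 0.52 vs {0.32, 0.28, 0.35, 0.14, 0.28, 0.12} → pass.
TC (methods 1·2): 0.31 vs {0.38, 0.16, 0.35, 0.14, 0.41, 0.17} → fail.
TD (methods 1·2): 0.38 vs {0.38, 0.14, 0.28, 0.12, 0.41, 0.17} → fail.
3 of 4 fail.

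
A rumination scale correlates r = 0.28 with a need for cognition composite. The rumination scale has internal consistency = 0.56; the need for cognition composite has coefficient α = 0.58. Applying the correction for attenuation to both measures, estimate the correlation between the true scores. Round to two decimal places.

r_true = r_obs / √(r_xx · r_yy) = 0.28 / √(0.56 × 0.58) = 0.28 / √0.3248 = 0.28 / 0.5699 ≈ 0.49.

0.49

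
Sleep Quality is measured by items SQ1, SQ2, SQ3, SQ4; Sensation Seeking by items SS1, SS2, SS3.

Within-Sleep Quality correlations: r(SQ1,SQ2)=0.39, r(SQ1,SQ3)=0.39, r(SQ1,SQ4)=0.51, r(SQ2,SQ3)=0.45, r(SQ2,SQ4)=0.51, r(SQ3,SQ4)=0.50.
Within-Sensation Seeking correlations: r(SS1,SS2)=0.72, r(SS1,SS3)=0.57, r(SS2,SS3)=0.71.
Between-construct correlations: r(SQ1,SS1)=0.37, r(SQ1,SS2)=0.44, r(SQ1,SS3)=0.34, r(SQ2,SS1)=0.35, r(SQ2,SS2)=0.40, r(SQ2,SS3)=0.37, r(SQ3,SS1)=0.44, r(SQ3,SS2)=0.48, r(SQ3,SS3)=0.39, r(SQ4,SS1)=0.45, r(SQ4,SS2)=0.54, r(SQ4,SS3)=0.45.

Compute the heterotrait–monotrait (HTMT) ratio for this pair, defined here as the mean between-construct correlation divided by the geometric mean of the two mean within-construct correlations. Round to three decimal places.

Between-construct mean = 5.02/12 = 0.4183.
Mean within-SQ = 2.75/6 = 0.4583; mean within-SS = 2.00/3 = 0.6667.
Geometric mean = √(0.4583 × 0.6667) = 0.5528.
HTMT = 0.4183 / 0.5528 = 0.757.

0.757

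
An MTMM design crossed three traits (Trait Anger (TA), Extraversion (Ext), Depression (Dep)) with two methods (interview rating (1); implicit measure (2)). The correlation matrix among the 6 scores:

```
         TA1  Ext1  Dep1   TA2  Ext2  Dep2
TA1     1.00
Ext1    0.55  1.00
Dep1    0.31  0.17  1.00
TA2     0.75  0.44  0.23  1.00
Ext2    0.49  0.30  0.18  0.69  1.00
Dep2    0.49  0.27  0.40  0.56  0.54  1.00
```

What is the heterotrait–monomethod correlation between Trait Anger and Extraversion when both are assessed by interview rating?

Different traits, same method: r(TA1, Ext1) = 0.55.

0.55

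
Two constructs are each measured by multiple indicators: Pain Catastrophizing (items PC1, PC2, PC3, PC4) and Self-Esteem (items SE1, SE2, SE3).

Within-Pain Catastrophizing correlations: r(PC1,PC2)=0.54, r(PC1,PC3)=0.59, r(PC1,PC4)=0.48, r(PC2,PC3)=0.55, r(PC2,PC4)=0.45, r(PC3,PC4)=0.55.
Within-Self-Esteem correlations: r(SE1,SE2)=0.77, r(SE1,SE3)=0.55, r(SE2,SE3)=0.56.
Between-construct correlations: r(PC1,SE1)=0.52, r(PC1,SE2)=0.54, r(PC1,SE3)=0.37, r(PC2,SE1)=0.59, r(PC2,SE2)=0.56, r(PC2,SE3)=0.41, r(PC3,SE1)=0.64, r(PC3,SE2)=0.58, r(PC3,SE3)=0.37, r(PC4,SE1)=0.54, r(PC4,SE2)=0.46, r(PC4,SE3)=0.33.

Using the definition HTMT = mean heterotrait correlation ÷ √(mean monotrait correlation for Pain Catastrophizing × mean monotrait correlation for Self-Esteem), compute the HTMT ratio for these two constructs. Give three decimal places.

Mean heterotrait r = 5.91/12 = 0.4925.
Mean within-PC = 3.16/6 = 0.5267; mean within-SE = 1.88/3 = 0.6267.
Geometric mean = √(0.5267 × 0.6267) = 0.5745.
HTMT = 0.4925 / 0.5745 = 0.857.

0.857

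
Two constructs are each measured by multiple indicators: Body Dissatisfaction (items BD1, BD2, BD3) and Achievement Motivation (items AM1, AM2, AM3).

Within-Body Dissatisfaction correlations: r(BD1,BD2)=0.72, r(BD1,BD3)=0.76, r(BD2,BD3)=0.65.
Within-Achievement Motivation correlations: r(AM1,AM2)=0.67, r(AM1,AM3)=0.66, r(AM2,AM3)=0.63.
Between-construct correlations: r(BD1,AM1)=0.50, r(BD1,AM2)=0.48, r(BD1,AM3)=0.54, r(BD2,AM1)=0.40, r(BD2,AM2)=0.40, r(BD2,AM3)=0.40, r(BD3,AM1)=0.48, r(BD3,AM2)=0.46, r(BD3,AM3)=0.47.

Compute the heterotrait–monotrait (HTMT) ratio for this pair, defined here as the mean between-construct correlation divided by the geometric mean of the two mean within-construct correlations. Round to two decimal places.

Between-construct mean = 4.13/9 = 0.4589.
Mean within-BD = 2.13/3 = 0.7100; mean within-AM = 1.96/3 = 0.6533.
Geometric mean = √(0.7100 × 0.6533) = 0.6811.
HTMT = 0.4589 / 0.6811 = 0.67.

0.67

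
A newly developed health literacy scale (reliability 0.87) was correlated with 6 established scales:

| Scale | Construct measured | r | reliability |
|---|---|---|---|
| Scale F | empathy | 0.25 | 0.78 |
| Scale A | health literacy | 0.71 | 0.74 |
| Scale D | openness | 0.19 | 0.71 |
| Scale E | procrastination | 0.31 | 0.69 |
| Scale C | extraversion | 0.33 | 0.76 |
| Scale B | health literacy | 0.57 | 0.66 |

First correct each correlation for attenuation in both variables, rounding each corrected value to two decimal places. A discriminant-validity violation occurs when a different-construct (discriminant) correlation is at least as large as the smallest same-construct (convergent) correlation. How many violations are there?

0

Disattenuated r (r / √(r_scale · r_new)):
  Scale F (disc): 0.25 / √(0.78·0.87) = 0.30
  Scale A (conv): 0.71 / √(0.74·0.87) = 0.88
  Scale D (disc): 0.19 / √(0.71·0.87) = 0.24
  Scale E (disc): 0.31 / √(0.69·0.87) = 0.40
  Scale C (disc): 0.33 / √(0.76·0.87) = 0.41
  Scale B (conv): 0.57 / √(0.66·0.87) = 0.75
Smallest convergent = 0.75. Discriminant values: 0.30, 0.24, 0.40, 0.41; count ≥ 0.75 → 0.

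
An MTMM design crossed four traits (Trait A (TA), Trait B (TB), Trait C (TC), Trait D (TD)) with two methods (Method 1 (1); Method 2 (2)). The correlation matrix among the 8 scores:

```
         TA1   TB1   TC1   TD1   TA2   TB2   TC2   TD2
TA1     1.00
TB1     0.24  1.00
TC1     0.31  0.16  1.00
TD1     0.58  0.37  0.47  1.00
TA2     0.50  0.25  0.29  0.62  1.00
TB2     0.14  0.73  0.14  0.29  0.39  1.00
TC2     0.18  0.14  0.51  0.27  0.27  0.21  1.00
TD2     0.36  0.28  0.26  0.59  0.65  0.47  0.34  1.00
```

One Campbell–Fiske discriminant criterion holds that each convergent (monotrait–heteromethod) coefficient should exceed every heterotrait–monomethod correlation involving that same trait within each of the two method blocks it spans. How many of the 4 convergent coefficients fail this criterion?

2

Each convergent coefficient versus the relevant comparison correlations:
TA (methods 1·2): 0.50 vs {0.24, 0.39, 0.31, 0.27, 0.58, 0.65} → fail.
TB (methods 1·2): 0.73 vs {0.24, 0.39, 0.16, 0.21, 0.37, 0.47} → pass.
TC (methods 1·2): 0.51 vs {0.31, 0.27, 0.16, 0.21, 0.47, 0.34} → pass.
TD (methods 1·2): 0.59 vs {0.58, 0.65, 0.37, 0.47, 0.47, 0.34} → fail.
2 of 4 fail.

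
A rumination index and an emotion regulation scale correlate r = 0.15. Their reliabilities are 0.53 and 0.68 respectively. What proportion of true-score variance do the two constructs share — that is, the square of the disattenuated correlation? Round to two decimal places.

0.06

Disattenuated r = 0.15 / √(0.53 × 0.68) = 0.15 / 0.6003 = 0.2499.
Shared true-score variance = 0.2499² = 0.0625 ≈ 0.06.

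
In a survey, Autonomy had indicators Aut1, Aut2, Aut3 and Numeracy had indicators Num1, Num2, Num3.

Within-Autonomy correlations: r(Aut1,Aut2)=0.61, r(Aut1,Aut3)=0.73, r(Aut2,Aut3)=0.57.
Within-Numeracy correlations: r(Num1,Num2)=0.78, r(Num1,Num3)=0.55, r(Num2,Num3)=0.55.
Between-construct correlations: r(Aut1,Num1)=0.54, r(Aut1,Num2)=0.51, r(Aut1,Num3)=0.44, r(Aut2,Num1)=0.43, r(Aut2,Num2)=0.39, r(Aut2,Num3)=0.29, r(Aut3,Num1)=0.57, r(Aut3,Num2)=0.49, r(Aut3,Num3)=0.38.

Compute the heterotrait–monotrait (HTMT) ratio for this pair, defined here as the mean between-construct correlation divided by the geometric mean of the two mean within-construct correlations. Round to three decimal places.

0.711

Mean between = 4.04/9 = 0.4489.
Mean within-Aut = 1.91/3 = 0.6367; mean within-Num = 1.88/3 = 0.6267.
Geometric mean = √(0.6367 × 0.6267) = 0.6317.
HTMT = 0.4489 / 0.6317 = 0.711.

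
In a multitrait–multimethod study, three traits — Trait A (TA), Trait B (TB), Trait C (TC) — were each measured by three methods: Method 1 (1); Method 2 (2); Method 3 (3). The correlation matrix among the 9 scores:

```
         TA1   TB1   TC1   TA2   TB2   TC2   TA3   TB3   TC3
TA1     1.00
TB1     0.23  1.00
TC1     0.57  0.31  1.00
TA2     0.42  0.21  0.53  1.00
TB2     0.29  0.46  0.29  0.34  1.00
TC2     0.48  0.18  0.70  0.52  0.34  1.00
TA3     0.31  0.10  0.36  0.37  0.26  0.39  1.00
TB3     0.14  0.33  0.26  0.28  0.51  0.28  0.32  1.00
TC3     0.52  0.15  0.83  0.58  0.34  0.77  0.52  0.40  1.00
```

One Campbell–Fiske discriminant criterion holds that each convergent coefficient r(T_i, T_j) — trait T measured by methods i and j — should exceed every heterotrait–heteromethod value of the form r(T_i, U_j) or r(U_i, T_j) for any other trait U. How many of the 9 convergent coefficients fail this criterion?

Each convergent coefficient versus the relevant comparison correlations:
TA (methods 1·2): 0.42 vs {0.29, 0.21, 0.48, 0.53} → fail.
TA (methods 1·3): 0.31 vs {0.14, 0.10, 0.52, 0.36} → fail.
TA (methods 2·3): 0.37 vs {0.28, 0.26, 0.58, 0.39} → fail.
TB (methods 1·2): 0.46 vs {0.21, 0.29, 0.18, 0.29} → pass.
TB (methods 1·3): 0.33 vs {0.10, 0.14, 0.15, 0.26} → pass.
TB (methods 2·3): 0.51 vs {0.26, 0.28, 0.34, 0.28} → pass.
TC (methods 1·2): 0.70 vs {0.53, 0.48, 0.29, 0.18} → pass.
TC (methods 1·3): 0.83 vs {0.36, 0.52, 0.26, 0.15} → pass.
TC (methods 2·3): 0.77 vs {0.39, 0.58, 0.28, 0.34} → pass.
3 of 9 fail.

3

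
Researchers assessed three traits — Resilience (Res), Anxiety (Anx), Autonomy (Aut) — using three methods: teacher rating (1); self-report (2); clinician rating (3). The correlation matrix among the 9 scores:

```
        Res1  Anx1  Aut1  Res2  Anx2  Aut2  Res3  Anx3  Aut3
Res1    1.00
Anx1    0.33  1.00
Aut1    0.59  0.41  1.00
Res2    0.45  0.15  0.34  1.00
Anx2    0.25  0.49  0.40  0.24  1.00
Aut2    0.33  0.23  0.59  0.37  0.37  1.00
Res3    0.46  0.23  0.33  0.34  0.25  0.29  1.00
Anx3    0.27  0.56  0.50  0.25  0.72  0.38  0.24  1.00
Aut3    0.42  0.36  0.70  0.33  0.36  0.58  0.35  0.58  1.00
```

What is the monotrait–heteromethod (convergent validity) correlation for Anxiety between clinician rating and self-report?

Same trait (Anx), different methods: r(Anx3, Anx2) = 0.72.

0.72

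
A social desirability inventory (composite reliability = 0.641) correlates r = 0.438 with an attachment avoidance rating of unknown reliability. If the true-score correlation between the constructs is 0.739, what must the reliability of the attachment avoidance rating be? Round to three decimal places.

r_true = r_obs / √(r_xx · r_yy) ⇒ 0.739 = 0.438 / √(0.641 · r_yy).
√(0.641 · r_yy) = 0.438 / 0.739 = 0.5927; 0.641 · r_yy = 0.3513; r_yy = 0.3513 / 0.641 ≈ 0.548.

0.548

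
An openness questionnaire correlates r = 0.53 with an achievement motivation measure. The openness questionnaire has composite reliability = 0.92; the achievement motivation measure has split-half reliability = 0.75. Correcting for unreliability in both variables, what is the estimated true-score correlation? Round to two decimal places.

r_true = r_obs / √(r_xx · r_yy) = 0.53 / √(0.92 × 0.75) = 0.53 / √0.6900 = 0.53 / 0.8307 ≈ 0.64.

0.64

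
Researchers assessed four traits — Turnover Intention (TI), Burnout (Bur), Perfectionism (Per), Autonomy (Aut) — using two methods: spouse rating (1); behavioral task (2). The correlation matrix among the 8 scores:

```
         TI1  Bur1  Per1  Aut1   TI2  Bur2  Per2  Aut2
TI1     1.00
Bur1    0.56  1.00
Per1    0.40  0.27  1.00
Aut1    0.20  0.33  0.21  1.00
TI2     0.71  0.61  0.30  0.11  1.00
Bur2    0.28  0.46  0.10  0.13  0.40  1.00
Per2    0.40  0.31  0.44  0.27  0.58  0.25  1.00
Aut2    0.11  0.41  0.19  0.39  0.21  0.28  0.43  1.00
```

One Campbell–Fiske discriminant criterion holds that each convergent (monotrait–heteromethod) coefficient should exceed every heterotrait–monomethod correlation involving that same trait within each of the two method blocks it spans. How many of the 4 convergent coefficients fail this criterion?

3

Convergent coefficients and their comparison sets:
TI (methods 1·2): 0.71 vs {0.56, 0.40, 0.40, 0.58, 0.20, 0.21} → pass.
Bur (methods 1·2): 0.46 vs {0.56, 0.40, 0.27, 0.25, 0.33, 0.28} → fail.
Per (methods 1·2): 0.44 vs {0.40, 0.58, 0.27, 0.25, 0.21, 0.43} → fail.
Aut (methods 1·2): 0.39 vs {0.20, 0.21, 0.33, 0.28, 0.21, 0.43} → fail.
3 of 4 fail.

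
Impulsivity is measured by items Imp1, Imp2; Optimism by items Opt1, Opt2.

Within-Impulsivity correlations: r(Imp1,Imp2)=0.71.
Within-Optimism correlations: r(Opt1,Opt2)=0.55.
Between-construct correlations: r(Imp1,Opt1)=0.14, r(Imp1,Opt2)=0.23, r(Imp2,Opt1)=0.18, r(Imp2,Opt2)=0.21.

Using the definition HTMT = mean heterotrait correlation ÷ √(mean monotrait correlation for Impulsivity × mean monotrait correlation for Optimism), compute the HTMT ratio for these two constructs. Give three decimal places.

0.304

Between-construct mean = 0.76/4 = 0.1900.
Mean within-Imp = 0.71/1 = 0.7100; mean within-Opt = 0.55/1 = 0.5500.
Geometric mean = √(0.7100 × 0.5500) = 0.6249.
HTMT = 0.1900 / 0.6249 = 0.304.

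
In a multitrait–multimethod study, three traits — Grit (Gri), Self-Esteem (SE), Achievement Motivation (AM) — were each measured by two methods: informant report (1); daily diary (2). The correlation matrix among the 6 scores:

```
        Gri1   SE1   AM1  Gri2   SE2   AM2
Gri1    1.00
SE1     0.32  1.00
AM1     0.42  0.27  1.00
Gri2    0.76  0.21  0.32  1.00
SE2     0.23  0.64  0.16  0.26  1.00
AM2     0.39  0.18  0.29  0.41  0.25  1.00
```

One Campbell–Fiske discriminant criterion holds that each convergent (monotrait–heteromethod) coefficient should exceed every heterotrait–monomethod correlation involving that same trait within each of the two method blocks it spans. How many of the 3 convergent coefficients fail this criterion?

Checking each validity diagonal entry against its comparison values:
Gri (methods 1·2): 0.76 vs {0.32, 0.26, 0.42, 0.41} → pass.
SE (methods 1·2): 0.64 vs {0.32, 0.26, 0.27, 0.25} → pass.
AM (methods 1·2): 0.29 vs {0.42, 0.41, 0.27, 0.25} → fail.
1 of 3 fail.

1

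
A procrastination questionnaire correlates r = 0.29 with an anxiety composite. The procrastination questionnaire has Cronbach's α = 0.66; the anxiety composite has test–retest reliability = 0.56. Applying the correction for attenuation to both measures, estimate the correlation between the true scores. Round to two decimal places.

0.48

r_true = r_obs / √(r_xx · r_yy) = 0.29 / √(0.66 × 0.56) = 0.29 / √0.3696 = 0.29 / 0.6079 ≈ 0.48.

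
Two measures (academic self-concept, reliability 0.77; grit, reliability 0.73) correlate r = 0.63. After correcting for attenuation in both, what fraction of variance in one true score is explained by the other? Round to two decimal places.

0.71

Disattenuated r = 0.63 / √(0.77 × 0.73) = 0.63 / 0.7497 = 0.8403.
Shared true-score variance = 0.8403² = 0.7061 ≈ 0.71.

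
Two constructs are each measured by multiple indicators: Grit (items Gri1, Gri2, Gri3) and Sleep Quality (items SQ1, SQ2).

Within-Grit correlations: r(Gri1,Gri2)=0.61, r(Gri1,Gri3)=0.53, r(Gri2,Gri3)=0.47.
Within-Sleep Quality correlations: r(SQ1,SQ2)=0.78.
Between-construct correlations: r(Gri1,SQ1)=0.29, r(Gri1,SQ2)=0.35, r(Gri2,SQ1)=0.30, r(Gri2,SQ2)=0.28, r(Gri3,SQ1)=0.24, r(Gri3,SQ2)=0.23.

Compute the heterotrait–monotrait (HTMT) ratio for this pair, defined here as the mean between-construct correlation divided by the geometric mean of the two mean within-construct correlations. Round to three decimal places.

0.435

Mean between = 1.69/6 = 0.2817.
Mean within-Gri = 1.61/3 = 0.5367; mean within-SQ = 0.78/1 = 0.7800.
Geometric mean = √(0.5367 × 0.7800) = 0.6470.
HTMT = 0.2817 / 0.6470 = 0.435.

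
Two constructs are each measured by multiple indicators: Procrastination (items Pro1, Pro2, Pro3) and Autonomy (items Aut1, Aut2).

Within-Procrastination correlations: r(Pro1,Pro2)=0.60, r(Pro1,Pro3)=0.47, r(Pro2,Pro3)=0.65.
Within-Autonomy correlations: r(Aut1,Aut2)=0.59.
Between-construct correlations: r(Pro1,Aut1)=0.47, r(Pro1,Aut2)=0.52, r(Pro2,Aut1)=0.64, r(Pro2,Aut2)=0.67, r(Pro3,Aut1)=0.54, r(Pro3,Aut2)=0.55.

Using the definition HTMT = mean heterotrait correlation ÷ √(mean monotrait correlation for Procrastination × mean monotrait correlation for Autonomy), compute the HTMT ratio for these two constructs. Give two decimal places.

0.97

Mean heterotrait r = 3.39/6 = 0.5650.
Mean within-Pro = 1.72/3 = 0.5733; mean within-Aut = 0.59/1 = 0.5900.
Geometric mean = √(0.5733 × 0.5900) = 0.5816.
HTMT = 0.5650 / 0.5816 = 0.97.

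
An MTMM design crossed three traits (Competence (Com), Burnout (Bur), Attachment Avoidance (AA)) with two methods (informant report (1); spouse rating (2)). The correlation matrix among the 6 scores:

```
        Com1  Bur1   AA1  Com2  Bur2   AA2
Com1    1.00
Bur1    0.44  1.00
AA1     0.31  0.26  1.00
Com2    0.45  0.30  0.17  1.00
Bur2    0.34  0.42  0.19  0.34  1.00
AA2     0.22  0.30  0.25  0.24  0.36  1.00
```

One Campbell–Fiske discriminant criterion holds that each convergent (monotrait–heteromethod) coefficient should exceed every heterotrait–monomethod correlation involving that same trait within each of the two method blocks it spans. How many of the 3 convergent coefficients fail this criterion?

Checking each validity diagonal entry against its comparison values:
Com (methods 1·2): 0.45 vs {0.44, 0.34, 0.31, 0.24} → pass.
Bur (methods 1·2): 0.42 vs {0.44, 0.34, 0.26, 0.36} → fail.
AA (methods 1·2): 0.25 vs {0.31, 0.24, 0.26, 0.36} → fail.
2 of 3 fail.

2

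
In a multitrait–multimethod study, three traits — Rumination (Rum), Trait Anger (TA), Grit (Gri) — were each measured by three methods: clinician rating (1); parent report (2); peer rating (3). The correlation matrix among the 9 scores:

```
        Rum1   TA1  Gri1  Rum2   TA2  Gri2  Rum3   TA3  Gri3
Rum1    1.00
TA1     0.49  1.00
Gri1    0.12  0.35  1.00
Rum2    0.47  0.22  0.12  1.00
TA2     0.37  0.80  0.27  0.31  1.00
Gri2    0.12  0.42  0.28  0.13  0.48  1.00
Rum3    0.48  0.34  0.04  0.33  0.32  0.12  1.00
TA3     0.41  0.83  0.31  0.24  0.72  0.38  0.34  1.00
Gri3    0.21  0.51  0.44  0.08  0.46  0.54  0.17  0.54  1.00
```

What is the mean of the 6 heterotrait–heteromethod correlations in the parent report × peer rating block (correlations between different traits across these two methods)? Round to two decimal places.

0.27

HTHM values (method 2 × method 3): 0.24, 0.08, 0.32, 0.46, 0.12, 0.38; mean = 1.60/6 = 0.27.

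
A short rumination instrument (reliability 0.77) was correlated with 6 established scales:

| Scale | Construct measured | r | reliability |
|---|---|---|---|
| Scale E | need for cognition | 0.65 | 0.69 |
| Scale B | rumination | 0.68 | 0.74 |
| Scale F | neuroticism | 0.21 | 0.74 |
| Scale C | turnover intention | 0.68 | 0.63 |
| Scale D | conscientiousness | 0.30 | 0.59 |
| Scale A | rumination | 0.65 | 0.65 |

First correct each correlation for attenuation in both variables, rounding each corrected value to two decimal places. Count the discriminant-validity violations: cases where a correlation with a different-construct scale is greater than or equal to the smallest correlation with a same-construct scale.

Disattenuated r (r / √(r_scale · r_new)):
  Scale E (disc): 0.65 / √(0.69·0.77) = 0.89
  Scale B (conv): 0.68 / √(0.74·0.77) = 0.90
  Scale F (disc): 0.21 / √(0.74·0.77) = 0.28
  Scale C (disc): 0.68 / √(0.63·0.77) = 0.98
  Scale D (disc): 0.30 / √(0.59·0.77) = 0.45
  Scale A (conv): 0.65 / √(0.65·0.77) = 0.92
Smallest convergent = 0.90. Discriminant values: 0.89, 0.28, 0.98, 0.45; count ≥ 0.90 → 1.

1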